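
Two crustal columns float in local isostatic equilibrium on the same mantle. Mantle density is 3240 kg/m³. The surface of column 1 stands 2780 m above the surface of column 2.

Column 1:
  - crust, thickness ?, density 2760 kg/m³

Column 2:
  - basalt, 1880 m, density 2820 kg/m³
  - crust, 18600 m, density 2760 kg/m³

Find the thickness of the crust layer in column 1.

39000 m

Take the compensation level at the base of the deeper column (depth z_c below the surface of column 1) and equate Σ ρ_i t_i down to z_c; mantle fills any gap and the z_c terms cancel.
Column 1: x×2760 + (z_c − 0 − x)×3240
Column 2: 2780×0 + 1880×2820 + 18600×2760 + (z_c − 2780 − 20480)×3240
The z_c×3240 term appears on both sides and cancels. Collect the known terms of each column as K = Σ(ρt)_known − 3240 × (depth of known layers): K_1 = 0 − 3240×0 = 0; K_2 = 56637600 − 3240×(2780 + 20480) = −18724800.
Balance: K_1 − x×(3240 − 2760) = K_2, so x = (K_1 − K_2)/(3240 − 2760) = 18724800/480 = 39000 m.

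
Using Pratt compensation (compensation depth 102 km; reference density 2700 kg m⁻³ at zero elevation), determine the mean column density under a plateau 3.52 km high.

Pratt balance: ρ_ref D = ρ (D + h).
ρ = ρ_ref D/(D + h) = 2700 × 102 km/(102 km + 3.52 km) = 2610 kg m⁻³.

2610 kg m⁻³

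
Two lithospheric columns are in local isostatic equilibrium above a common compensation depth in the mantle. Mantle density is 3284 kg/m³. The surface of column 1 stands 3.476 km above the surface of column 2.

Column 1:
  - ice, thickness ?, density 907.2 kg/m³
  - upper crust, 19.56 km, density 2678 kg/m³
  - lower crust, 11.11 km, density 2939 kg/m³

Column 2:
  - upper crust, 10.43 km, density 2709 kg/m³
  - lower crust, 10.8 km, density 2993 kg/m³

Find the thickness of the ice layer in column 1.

2.05 km

Take the compensation level at the base of the deeper column (depth z_c below the surface of column 1) and equate Σ ρ_i t_i down to z_c; mantle fills any gap and the z_c terms cancel.
Column 1: x×907.2 + 19.56×2678 + 11.11×2939 + (z_c − 30.67 − x)×3284
Column 2: 3.476×0 + 10.43×2709 + 10.8×2993 + (z_c − 3.476 − 21.23)×3284
The z_c×3284 term appears on both sides and cancels. Collect the known terms of each column as K = Σ(ρt)_known − 3284 × (depth of known layers): K_1 = 85033.97 − 3284×30.67 = −15686.31; K_2 = 60579.27 − 3284×(3.476 + 21.23) = −20555.234.
Balance: K_1 − x×(3284 − 907.2) = K_2, so x = (K_1 − K_2)/(3284 − 907.2) = 4868.92/2376.8 = 2.05 km.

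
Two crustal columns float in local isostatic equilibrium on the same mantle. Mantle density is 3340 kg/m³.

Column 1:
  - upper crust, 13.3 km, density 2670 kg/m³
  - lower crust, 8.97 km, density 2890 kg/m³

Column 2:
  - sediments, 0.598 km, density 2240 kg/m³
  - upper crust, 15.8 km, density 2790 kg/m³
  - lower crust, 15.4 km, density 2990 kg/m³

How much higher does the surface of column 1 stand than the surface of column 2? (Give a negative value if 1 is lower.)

For any compensation level in the mantle, the mantle terms cancel and isostasy reduces to e = (Σt_1 − Σt_2) − (Σ(ρt)_1 − Σ(ρt)_2) / ρ_m.
Σt_1 = 22.27 km; Σt_2 = 31.798 km; Σ(ρt)_1 = 61434.3; Σ(ρt)_2 = 91467.52 (in km·kg/m³).
e = (22.27 − 31.798) − (61434.3 − 91467.52) / 3340 = −0.536 km.

−0.536 km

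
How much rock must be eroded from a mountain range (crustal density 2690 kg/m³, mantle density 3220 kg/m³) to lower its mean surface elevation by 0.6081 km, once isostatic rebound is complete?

3.69 km

Net drop Δ = e − u = e − e ρ_c/ρ_m = e (ρ_m − ρ_c)/ρ_m.
e = Δ ρ_m/(ρ_m − ρ_c) = 0.6081 km × 3220/530 = 3.69 km.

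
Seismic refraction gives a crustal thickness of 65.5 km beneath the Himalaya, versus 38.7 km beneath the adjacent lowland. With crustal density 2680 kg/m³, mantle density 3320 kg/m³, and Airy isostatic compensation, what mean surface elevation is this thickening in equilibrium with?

5.17 km

Excess crust Δ = 65.5 km − 38.7 km = 26.8 km, split between elevation h and root r with h + r = Δ.
Airy balance ρ_c h = (ρ_m − ρ_c) r gives r = h ρ_c/(ρ_m − ρ_c), so h (1 + ρ_c/(ρ_m − ρ_c)) = Δ, i.e. h = Δ (ρ_m − ρ_c)/ρ_m.
h = 26.8 km × 640/3320 = 5.17 km.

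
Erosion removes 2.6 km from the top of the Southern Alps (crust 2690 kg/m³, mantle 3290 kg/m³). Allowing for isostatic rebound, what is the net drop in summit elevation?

0.474 km

Rebound u = e ρ_c/ρ_m = 2.6 km × 2690/3290 = 2.126 km.
Net surface drop = e − u = 2.6 km − 2.126 km = e (ρ_m − ρ_c)/ρ_m = 0.474 km.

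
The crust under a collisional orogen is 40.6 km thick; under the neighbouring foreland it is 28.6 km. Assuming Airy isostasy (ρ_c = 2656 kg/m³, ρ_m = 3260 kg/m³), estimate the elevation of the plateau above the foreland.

Excess crust Δ = 40.6 km − 28.6 km = 12 km, split between elevation h and root r with h + r = Δ.
Airy balance ρ_c h = (ρ_m − ρ_c) r gives r = h ρ_c/(ρ_m − ρ_c), so h (1 + ρ_c/(ρ_m − ρ_c)) = Δ, i.e. h = Δ (ρ_m − ρ_c)/ρ_m.
h = 12 km × 604/3260 = 2.22 km.

2.22 km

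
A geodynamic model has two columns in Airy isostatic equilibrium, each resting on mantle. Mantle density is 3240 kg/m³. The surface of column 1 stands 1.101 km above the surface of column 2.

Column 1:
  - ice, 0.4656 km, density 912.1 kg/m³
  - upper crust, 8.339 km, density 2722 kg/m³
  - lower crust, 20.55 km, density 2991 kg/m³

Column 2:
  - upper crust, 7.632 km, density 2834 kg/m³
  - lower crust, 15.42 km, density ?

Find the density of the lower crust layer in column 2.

2990 kg/m³

Take the compensation level at the base of the deeper column (depth z_c below the surface of column 1) and equate Σ ρ_i t_i down to z_c; mantle fills any gap and the z_c terms cancel.
Column 1: 0.4656×912.1 + 8.339×2722 + 20.55×2991 + (z_c − 29.3546)×3240
Column 2: 1.101×0 + 7.632×2834 + 15.42×ρ + (z_c − 1.101 − 23.052)×3240
The z_c×3240 term appears on both sides and cancels. Collect the known terms of each column as K = Σ(ρt)_known − 3240 × (depth of known layers): K_1 = 84588.4818 − 3240×29.3546 = −10520.4222; K_2 = 21629.088 − 3240×(1.101 + 23.052) = −56626.632.
Balance: K_1 = K_2 + 15.42×ρ, so ρ = (K_1 − K_2)/15.42 = 46106.2/15.42 = 2990 kg/m³.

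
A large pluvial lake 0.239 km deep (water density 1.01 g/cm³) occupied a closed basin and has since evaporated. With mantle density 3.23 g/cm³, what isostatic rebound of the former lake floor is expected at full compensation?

u = d ρ_w/ρ_m = 0.239 km × 1.01/3.23 = 0.0747 km.

0.0747 km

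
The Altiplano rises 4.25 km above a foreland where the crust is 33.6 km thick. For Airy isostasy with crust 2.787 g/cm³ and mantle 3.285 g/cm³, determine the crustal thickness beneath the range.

Root depth r = h ρ_c / (ρ_m − ρ_c) = 4.25 km × 2.787 / 0.498 = 23.78 km.
Total thickness = T + h + r = 33.6 km + 4.25 km + 23.78 km = 61.6 km.

61.6 km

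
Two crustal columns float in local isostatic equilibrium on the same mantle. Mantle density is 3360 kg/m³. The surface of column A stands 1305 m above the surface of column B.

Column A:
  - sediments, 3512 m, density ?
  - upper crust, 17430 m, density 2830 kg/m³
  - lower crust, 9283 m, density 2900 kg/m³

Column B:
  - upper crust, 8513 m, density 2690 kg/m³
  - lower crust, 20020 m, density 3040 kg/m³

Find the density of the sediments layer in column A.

Take the compensation level at the base of the deeper column (depth z_c below the surface of column A) and equate Σ ρ_i t_i down to z_c; mantle fills any gap and the z_c terms cancel.
Column A: 3512×ρ + 17430×2830 + 9283×2900 + (z_c − 30225)×3360
Column B: 1305×0 + 8513×2690 + 20020×3040 + (z_c − 1305 − 28533)×3360
The z_c×3360 term appears on both sides and cancels. Collect the known terms of each column as K = Σ(ρt)_known − 3360 × (depth of known layers): K_A = 76247600 − 3360×30225 = −25308400; K_B = 83760770 − 3360×(1305 + 28533) = −16494910.
Balance: K_A + 3512×ρ = K_B, so ρ = (K_B − K_A)/3512 = 8813490/3512 = 2510 kg/m³.

2510 kg/m³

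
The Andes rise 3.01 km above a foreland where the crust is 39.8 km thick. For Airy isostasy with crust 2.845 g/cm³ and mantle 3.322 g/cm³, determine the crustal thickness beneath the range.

Root depth r = h ρ_c / (ρ_m − ρ_c) = 3.01 km × 2.845 / 0.477 = 17.95 km.
Total thickness = T + h + r = 39.8 km + 3.01 km + 17.95 km = 60.8 km.

60.8 km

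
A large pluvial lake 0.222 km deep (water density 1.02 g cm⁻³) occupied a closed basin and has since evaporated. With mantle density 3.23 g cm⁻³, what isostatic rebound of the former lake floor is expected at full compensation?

u = d ρ_w/ρ_m = 0.222 km × 1.02/3.23 = 0.0701 km.

0.0701 km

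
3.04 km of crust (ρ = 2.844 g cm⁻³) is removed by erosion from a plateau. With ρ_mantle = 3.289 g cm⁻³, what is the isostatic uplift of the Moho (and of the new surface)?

2.63 km

Unloading: uplift u = e ρ_c/ρ_m = 3.04 km × 2.844/3.289 = 2.63 km.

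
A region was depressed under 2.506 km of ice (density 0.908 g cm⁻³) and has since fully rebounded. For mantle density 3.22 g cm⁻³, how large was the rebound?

Removing the load lets mantle flow back in; uplift u satisfies ρ_ice t = ρ_m u.
u = t ρ_ice/ρ_m = 2.506 km × 0.908/3.22 = 0.707 km.

0.707 km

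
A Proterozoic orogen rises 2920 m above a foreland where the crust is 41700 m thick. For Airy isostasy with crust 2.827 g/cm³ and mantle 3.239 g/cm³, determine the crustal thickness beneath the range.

64700 m

Root depth r = h ρ_c / (ρ_m − ρ_c) = 2920 m × 2.827 / 0.412 = 20040 m.
Total thickness = T + h + r = 41700 m + 2920 m + 20040 m = 64700 m.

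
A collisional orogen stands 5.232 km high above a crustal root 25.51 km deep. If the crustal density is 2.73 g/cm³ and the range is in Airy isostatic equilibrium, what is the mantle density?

Airy balance: ρ_c h = (ρ_m − ρ_c) r → ρ_m = ρ_c (1 + h/r).
ρ_m = 2.73 × (1 + 5.232 km/25.51 km) = 3.29 g/cm³.

3.29 g/cm³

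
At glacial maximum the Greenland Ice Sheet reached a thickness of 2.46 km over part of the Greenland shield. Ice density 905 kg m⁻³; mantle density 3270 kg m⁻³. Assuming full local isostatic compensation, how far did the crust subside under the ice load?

0.681 km

For local isostatic compensation: the ice load ρ_ice t is balanced by mantle displaced below, ρ_m s.
s = t ρ_ice / ρ_m = 2.46 km × 905/3270 = 0.681 km.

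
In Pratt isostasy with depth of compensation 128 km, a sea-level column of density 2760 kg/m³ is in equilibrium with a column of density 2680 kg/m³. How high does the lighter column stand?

ρ_ref D = ρ (D + h) → h = D (ρ_ref − ρ)/ρ.
h = 128 km × (2760 − 2680)/2680 = 3.82 km.

3.82 km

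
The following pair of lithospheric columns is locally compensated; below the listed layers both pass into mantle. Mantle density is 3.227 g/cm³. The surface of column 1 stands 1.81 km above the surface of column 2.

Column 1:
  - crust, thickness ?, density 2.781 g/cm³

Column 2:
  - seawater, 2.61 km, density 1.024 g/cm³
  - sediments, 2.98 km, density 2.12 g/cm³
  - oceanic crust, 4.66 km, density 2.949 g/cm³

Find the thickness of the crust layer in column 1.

36.3 km

Take the compensation level at the base of the deeper column (depth z_c below the surface of column 1) and equate Σ ρ_i t_i down to z_c; mantle fills any gap and the z_c terms cancel.
Column 1: x×2.781 + (z_c − 0 − x)×3.227
Column 2: 1.81×0 + 2.61×1.024 + 2.98×2.12 + 4.66×2.949 + (z_c − 1.81 − 10.25)×3.227
The z_c×3.227 term appears on both sides and cancels. Collect the known terms of each column as K = Σ(ρt)_known − 3.227 × (depth of known layers): K_1 = 0 − 3.227×0 = 0; K_2 = 22.73258 − 3.227×(1.81 + 10.25) = −16.18504.
Balance: K_1 − x×(3.227 − 2.781) = K_2, so x = (K_1 − K_2)/(3.227 − 2.781) = 16.185/0.446 = 36.3 km.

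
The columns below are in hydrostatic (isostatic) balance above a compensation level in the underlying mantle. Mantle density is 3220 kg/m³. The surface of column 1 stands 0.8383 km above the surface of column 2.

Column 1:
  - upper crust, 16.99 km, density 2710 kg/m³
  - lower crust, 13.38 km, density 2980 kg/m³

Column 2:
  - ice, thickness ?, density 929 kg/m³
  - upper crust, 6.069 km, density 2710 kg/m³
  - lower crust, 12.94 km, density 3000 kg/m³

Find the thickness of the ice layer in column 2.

1.41 km

Take the compensation level at the base of the deeper column (depth z_c below the surface of column 1) and equate Σ ρ_i t_i down to z_c; mantle fills any gap and the z_c terms cancel.
Column 1: 16.99×2710 + 13.38×2980 + (z_c − 30.37)×3220
Column 2: 0.8383×0 + x×929 + 6.069×2710 + 12.94×3000 + (z_c − 0.8383 − 19.009 − x)×3220
The z_c×3220 term appears on both sides and cancels. Collect the known terms of each column as K = Σ(ρt)_known − 3220 × (depth of known layers): K_1 = 85915.3 − 3220×30.37 = −11876.1; K_2 = 55266.99 − 3220×(0.8383 + 19.009) = −8641.316.
Balance: K_1 = K_2 − x×(3220 − 929), so x = (K_2 − K_1)/(3220 − 929) = 3234.78/2291 = 1.41 km.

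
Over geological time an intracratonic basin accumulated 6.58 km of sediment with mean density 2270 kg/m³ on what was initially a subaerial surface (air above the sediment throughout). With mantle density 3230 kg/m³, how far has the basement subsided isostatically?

Subaerial load: s = t ρ_sed / ρ_m = 6.58 km × 2270/3230 = 4.62 km.

4.62 km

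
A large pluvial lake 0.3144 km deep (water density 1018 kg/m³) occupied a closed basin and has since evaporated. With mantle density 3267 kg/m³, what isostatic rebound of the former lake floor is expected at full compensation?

0.098 km

u = d ρ_w/ρ_m = 0.3144 km × 1018/3267 = 0.098 km.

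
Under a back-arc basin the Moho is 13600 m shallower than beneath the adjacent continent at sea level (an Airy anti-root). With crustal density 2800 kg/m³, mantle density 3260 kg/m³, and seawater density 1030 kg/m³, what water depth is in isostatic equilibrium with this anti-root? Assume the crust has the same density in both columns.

Replacing a thickness d of crust by seawater at the top must be balanced by replacing crust with mantle at the base: d (ρ_c − ρ_w) = a (ρ_m − ρ_c).
d = a (ρ_m − ρ_c)/(ρ_c − ρ_w) = 13600 m × 460/1770 = 3530 m.

3530 m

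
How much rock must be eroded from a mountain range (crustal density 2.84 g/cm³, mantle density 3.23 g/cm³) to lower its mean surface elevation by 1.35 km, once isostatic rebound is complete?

Net drop Δ = e − u = e − e ρ_c/ρ_m = e (ρ_m − ρ_c)/ρ_m.
e = Δ ρ_m/(ρ_m − ρ_c) = 1.35 km × 3.23/0.39 = 11.2 km.

11.2 km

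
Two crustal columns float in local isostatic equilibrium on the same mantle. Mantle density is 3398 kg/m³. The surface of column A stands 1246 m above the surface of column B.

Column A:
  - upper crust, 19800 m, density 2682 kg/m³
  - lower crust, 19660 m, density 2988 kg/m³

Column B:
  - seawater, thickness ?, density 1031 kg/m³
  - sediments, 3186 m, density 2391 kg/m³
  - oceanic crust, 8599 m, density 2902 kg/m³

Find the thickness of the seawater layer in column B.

4450 m

Take the compensation level at the base of the deeper column (depth z_c below the surface of column A) and equate Σ ρ_i t_i down to z_c; mantle fills any gap and the z_c terms cancel.
Column A: 19800×2682 + 19660×2988 + (z_c − 39460)×3398
Column B: 1246×0 + x×1031 + 3186×2391 + 8599×2902 + (z_c − 1246 − 11785 − x)×3398
The z_c×3398 term appears on both sides and cancels. Collect the known terms of each column as K = Σ(ρt)_known − 3398 × (depth of known layers): K_A = 111847680 − 3398×39460 = −22237400; K_B = 32572024 − 3398×(1246 + 11785) = −11707314.
Balance: K_A = K_B − x×(3398 − 1031), so x = (K_B − K_A)/(3398 − 1031) = 10530100/2367 = 4450 m.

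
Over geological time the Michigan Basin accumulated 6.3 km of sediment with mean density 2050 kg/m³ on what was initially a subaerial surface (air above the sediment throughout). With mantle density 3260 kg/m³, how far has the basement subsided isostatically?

Subaerial load: s = t ρ_sed / ρ_m = 6.3 km × 2050/3260 = 3.96 km.

3.96 km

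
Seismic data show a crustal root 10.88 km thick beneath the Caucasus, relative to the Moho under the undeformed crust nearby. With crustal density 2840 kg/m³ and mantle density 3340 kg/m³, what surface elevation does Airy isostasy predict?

1.92 km

Balancing pressure at the compensation depth: ρ_c h = (ρ_m − ρ_c) r.
h = r (ρ_m − ρ_c) / ρ_c = 10.88 km × (3340 − 2840) / 2840 = 1.92 km.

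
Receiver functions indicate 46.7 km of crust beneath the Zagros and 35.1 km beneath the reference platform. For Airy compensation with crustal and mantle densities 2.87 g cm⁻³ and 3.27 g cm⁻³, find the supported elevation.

Excess crust Δ = 46.7 km − 35.1 km = 11.6 km, split between elevation h and root r with h + r = Δ.
Airy balance ρ_c h = (ρ_m − ρ_c) r gives r = h ρ_c/(ρ_m − ρ_c), so h (1 + ρ_c/(ρ_m − ρ_c)) = Δ, i.e. h = Δ (ρ_m − ρ_c)/ρ_m.
h = 11.6 km × 0.4/3.27 = 1.42 km.

1.42 km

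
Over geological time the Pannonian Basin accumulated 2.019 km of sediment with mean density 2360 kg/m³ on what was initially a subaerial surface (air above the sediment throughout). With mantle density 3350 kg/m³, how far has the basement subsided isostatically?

Subaerial load: s = t ρ_sed / ρ_m = 2.019 km × 2360/3350 = 1.42 km.

1.42 km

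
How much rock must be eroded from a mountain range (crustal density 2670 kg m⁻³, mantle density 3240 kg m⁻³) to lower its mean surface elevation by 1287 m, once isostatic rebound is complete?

Net drop Δ = e − u = e − e ρ_c/ρ_m = e (ρ_m − ρ_c)/ρ_m.
e = Δ ρ_m/(ρ_m − ρ_c) = 1287 m × 3240/570 = 7320 m.

7320 m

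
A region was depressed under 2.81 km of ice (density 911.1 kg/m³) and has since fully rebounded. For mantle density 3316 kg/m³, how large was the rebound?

Removing the load lets mantle flow back in; uplift u satisfies ρ_ice t = ρ_m u.
u = t ρ_ice/ρ_m = 2.81 km × 911.1/3316 = 0.772 km.

0.772 km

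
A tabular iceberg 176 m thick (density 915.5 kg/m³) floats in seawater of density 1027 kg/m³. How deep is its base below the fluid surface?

157 m

Draft d = t ρ_obj/ρ_fluid = 176 m × 915.5/1027 = 157 m.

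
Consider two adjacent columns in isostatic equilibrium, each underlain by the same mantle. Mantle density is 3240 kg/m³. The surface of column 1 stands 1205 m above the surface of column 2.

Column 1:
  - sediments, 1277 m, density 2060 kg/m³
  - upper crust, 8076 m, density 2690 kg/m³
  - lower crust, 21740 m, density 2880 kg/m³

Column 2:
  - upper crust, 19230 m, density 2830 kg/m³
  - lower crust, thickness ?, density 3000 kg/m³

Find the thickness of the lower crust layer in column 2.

8280 m

Take the compensation level at the base of the deeper column (depth z_c below the surface of column 1) and equate Σ ρ_i t_i down to z_c; mantle fills any gap and the z_c terms cancel.
Column 1: 1277×2060 + 8076×2690 + 21740×2880 + (z_c − 31093)×3240
Column 2: 1205×0 + 19230×2830 + x×3000 + (z_c − 1205 − 19230 − x)×3240
The z_c×3240 term appears on both sides and cancels. Collect the known terms of each column as K = Σ(ρt)_known − 3240 × (depth of known layers): K_1 = 86966260 − 3240×31093 = −13775060; K_2 = 54420900 − 3240×(1205 + 19230) = −11788500.
Balance: K_1 = K_2 − x×(3240 − 3000), so x = (K_2 − K_1)/(3240 − 3000) = 1986560/240 = 8280 m.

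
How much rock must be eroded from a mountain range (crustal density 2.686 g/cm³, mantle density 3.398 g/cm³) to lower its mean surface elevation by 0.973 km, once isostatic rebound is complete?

4.64 km

Net drop Δ = e − u = e − e ρ_c/ρ_m = e (ρ_m − ρ_c)/ρ_m.
e = Δ ρ_m/(ρ_m − ρ_c) = 0.973 km × 3.398/0.712 = 4.64 km.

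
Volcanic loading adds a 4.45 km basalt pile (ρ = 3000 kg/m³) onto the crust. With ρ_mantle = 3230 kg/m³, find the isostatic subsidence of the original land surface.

Subaerial loading: s = t ρ_load / ρ_m.
s = 4.45 km × 3000/3230 = 4.13 km.

4.13 km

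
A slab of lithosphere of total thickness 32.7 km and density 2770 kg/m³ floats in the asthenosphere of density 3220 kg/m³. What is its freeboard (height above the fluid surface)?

4.57 km

Floating equilibrium: submerged depth d = t ρ_obj/ρ_fluid = 32.7 km × 2770/3220 = 28.13 km.
Freeboard = t − d = 32.7 km − 28.13 km = 4.57 km.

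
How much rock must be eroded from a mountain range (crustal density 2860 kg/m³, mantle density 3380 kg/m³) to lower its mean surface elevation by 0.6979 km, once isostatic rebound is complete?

Net drop Δ = e − u = e − e ρ_c/ρ_m = e (ρ_m − ρ_c)/ρ_m.
e = Δ ρ_m/(ρ_m − ρ_c) = 0.6979 km × 3380/520 = 4.54 km.

4.54 km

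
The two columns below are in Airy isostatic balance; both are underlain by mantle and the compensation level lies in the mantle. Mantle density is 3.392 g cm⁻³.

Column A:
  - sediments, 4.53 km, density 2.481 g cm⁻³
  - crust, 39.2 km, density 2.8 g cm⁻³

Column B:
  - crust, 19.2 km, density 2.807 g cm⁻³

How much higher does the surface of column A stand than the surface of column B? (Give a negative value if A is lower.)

4.75 km

For any compensation level in the mantle, the mantle terms cancel and isostasy reduces to e = (Σt_A − Σt_B) − (Σ(ρt)_A − Σ(ρt)_B) / ρ_m.
Σt_A = 43.73 km; Σt_B = 19.2 km; Σ(ρt)_A = 120.99893; Σ(ρt)_B = 53.8944 (in km·g cm⁻³).
e = (43.73 − 19.2) − (120.99893 − 53.8944) / 3.392 = 4.75 km.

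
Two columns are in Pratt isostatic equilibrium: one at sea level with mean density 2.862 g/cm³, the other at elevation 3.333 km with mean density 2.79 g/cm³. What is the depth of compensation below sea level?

ρ_ref D = ρ (D + h) → D (ρ_ref − ρ) = ρ h.
D = ρ h/(ρ_ref − ρ) = 2.79 × 3.333 km/(2.862 − 2.79) = 129 km.

129 km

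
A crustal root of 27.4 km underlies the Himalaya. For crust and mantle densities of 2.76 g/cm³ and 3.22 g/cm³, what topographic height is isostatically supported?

4.57 km

Balancing pressure at the compensation depth: ρ_c h = (ρ_m − ρ_c) r.
h = r (ρ_m − ρ_c) / ρ_c = 27.4 km × (3.22 − 2.76) / 2.76 = 4.57 km.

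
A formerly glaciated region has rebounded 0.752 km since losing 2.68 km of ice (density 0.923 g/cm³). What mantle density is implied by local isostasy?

3.29 g/cm³

ρ_m = ρ_ice t / u = 0.923 × 2.68 km/0.752 km = 3.29 g/cm³.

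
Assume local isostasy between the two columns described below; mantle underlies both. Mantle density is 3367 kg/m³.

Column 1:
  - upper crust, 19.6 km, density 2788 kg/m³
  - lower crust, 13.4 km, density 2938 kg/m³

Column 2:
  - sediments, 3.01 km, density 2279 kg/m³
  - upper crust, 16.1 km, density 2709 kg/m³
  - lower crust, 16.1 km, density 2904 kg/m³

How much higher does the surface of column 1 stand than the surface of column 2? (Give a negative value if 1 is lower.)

−1.26 km

For any compensation level in the mantle, the mantle terms cancel and isostasy reduces to e = (Σt_1 − Σt_2) − (Σ(ρt)_1 − Σ(ρt)_2) / ρ_m.
Σt_1 = 33 km; Σt_2 = 35.21 km; Σ(ρt)_1 = 94014; Σ(ρt)_2 = 97229.09 (in km·kg/m³).
e = (33 − 35.21) − (94014 − 97229.09) / 3367 = −1.26 km.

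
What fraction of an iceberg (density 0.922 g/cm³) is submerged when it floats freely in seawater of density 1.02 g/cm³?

90.4%

Submerged fraction = ρ_obj/ρ_fluid = 0.922/1.02 = 90.4%.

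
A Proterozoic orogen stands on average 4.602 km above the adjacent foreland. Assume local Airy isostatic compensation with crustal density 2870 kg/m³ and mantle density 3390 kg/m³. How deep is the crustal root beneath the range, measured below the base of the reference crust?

Isostatic balance requires: the weight of the topography is balanced by the buoyancy of the root, ρ_c h = (ρ_m − ρ_c) r.
r = h · ρ_c / (ρ_m − ρ_c) = 4.602 km × 2870 / (3390 − 2870) = 25.4 km.

25.4 km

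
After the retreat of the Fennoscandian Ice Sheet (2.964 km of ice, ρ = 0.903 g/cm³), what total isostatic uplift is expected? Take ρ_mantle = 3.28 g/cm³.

Removing the load lets mantle flow back in; uplift u satisfies ρ_ice t = ρ_m u.
u = t ρ_ice/ρ_m = 2.964 km × 0.903/3.28 = 0.816 km.

0.816 km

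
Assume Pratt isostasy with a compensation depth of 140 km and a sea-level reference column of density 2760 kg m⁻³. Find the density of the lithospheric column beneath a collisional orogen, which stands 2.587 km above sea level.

2710 kg m⁻³

Pratt balance: ρ_ref D = ρ (D + h).
ρ = ρ_ref D/(D + h) = 2760 × 140 km/(140 km + 2.587 km) = 2710 kg m⁻³.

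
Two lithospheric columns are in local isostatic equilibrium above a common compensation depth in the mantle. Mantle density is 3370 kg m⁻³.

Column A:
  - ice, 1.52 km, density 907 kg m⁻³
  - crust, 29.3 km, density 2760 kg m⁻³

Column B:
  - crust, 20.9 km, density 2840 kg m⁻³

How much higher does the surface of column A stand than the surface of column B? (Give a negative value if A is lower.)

For any compensation level in the mantle, the mantle terms cancel and isostasy reduces to e = (Σt_A − Σt_B) − (Σ(ρt)_A − Σ(ρt)_B) / ρ_m.
Σt_A = 30.82 km; Σt_B = 20.9 km; Σ(ρt)_A = 82246.64; Σ(ρt)_B = 59356 (in km·kg m⁻³).
e = (30.82 − 20.9) − (82246.64 − 59356) / 3370 = 3.13 km.

3.13 km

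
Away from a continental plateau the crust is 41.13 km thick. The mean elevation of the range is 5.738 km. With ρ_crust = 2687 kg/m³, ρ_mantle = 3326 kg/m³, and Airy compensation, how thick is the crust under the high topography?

Root depth r = h ρ_c / (ρ_m − ρ_c) = 5.738 km × 2687 / 639 = 24.13 km.
Total thickness = T + h + r = 41.13 km + 5.738 km + 24.13 km = 71 km.

71 km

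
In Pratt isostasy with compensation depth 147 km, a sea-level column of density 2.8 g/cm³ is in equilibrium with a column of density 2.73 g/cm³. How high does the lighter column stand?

ρ_ref D = ρ (D + h) → h = D (ρ_ref − ρ)/ρ.
h = 147 km × (2.8 − 2.73)/2.73 = 3.77 km.

3.77 km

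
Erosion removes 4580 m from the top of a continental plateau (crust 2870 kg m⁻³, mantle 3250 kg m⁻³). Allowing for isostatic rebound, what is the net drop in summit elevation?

536 m

Rebound u = e ρ_c/ρ_m = 4580 m × 2870/3250 = 4044 m.
Net surface drop = e − u = 4580 m − 4044 m = e (ρ_m − ρ_c)/ρ_m = 536 m.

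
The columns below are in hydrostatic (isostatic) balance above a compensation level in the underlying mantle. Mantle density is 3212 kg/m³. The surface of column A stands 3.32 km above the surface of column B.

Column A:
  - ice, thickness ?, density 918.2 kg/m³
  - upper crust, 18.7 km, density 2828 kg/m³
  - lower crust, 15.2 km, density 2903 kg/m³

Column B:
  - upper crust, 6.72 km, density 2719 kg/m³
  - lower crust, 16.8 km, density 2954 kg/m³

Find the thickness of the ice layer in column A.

2.8 km

Take the compensation level at the base of the deeper column (depth z_c below the surface of column A) and equate Σ ρ_i t_i down to z_c; mantle fills any gap and the z_c terms cancel.
Column A: x×918.2 + 18.7×2828 + 15.2×2903 + (z_c − 33.9 − x)×3212
Column B: 3.32×0 + 6.72×2719 + 16.8×2954 + (z_c − 3.32 − 23.52)×3212
The z_c×3212 term appears on both sides and cancels. Collect the known terms of each column as K = Σ(ρt)_known − 3212 × (depth of known layers): K_A = 97009.2 − 3212×33.9 = −11877.6; K_B = 67898.88 − 3212×(3.32 + 23.52) = −18311.2.
Balance: K_A − x×(3212 − 918.2) = K_B, so x = (K_A − K_B)/(3212 − 918.2) = 6433.6/2293.8 = 2.8 km.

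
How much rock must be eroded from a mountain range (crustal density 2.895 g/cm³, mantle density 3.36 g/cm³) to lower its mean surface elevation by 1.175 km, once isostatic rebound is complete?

Net drop Δ = e − u = e − e ρ_c/ρ_m = e (ρ_m − ρ_c)/ρ_m.
e = Δ ρ_m/(ρ_m − ρ_c) = 1.175 km × 3.36/0.465 = 8.49 km.

8.49 km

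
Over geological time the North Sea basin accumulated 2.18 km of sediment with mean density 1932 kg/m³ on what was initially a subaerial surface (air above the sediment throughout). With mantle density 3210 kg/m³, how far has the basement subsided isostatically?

1.31 km

Subaerial load: s = t ρ_sed / ρ_m = 2.18 km × 1932/3210 = 1.31 km.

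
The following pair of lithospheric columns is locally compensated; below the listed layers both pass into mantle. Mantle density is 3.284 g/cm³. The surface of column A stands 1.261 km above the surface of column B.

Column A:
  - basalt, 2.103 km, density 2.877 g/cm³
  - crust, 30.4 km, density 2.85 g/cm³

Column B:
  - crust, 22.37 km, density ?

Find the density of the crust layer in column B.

2.84 g/cm³

Take the compensation level at the base of the deeper column (depth z_c below the surface of column A) and equate Σ ρ_i t_i down to z_c; mantle fills any gap and the z_c terms cancel.
Column A: 2.103×2.877 + 30.4×2.85 + (z_c − 32.503)×3.284
Column B: 1.261×0 + 22.37×ρ + (z_c − 1.261 − 22.37)×3.284
The z_c×3.284 term appears on both sides and cancels. Collect the known terms of each column as K = Σ(ρt)_known − 3.284 × (depth of known layers): K_A = 92.690331 − 3.284×32.503 = −14.049521; K_B = 0 − 3.284×(1.261 + 22.37) = −77.604204.
Balance: K_A = K_B + 22.37×ρ, so ρ = (K_A − K_B)/22.37 = 63.5547/22.37 = 2.84 g/cm³.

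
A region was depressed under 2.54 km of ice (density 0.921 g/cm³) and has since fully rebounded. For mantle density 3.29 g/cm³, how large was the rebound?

0.711 km

Removing the load lets mantle flow back in; uplift u satisfies ρ_ice t = ρ_m u.
u = t ρ_ice/ρ_m = 2.54 km × 0.921/3.29 = 0.711 km.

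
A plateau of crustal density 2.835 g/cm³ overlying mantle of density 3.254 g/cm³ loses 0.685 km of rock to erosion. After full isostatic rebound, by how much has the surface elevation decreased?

0.0882 km

Rebound u = e ρ_c/ρ_m = 0.685 km × 2.835/3.254 = 0.5968 km.
Net surface drop = e − u = 0.685 km − 0.5968 km = e (ρ_m − ρ_c)/ρ_m = 0.0882 km.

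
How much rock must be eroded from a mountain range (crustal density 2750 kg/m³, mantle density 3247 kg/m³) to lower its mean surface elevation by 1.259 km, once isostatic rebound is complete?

8.23 km

Net drop Δ = e − u = e − e ρ_c/ρ_m = e (ρ_m − ρ_c)/ρ_m.
e = Δ ρ_m/(ρ_m − ρ_c) = 1.259 km × 3247/497 = 8.23 km.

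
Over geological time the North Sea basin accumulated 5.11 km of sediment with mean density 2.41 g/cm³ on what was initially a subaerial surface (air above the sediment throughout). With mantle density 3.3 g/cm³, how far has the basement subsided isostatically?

Subaerial load: s = t ρ_sed / ρ_m = 5.11 km × 2.41/3.3 = 3.73 km.

3.73 km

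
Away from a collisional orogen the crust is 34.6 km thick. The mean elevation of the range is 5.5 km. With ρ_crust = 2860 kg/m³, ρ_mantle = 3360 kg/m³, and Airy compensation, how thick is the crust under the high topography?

Root depth r = h ρ_c / (ρ_m − ρ_c) = 5.5 km × 2860 / 500 = 31.46 km.
Total thickness = T + h + r = 34.6 km + 5.5 km + 31.46 km = 71.6 km.

71.6 km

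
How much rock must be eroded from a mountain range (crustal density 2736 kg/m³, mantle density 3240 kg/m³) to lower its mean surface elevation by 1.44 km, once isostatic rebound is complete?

9.26 km

Net drop Δ = e − u = e − e ρ_c/ρ_m = e (ρ_m − ρ_c)/ρ_m.
e = Δ ρ_m/(ρ_m − ρ_c) = 1.44 km × 3240/504 = 9.26 km.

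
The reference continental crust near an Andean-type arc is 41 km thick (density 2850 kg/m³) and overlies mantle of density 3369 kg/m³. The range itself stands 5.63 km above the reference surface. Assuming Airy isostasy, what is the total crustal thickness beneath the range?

Root depth r = h ρ_c / (ρ_m − ρ_c) = 5.63 km × 2850 / 519 = 30.92 km.
Total thickness = T + h + r = 41 km + 5.63 km + 30.92 km = 77.5 km.

77.5 km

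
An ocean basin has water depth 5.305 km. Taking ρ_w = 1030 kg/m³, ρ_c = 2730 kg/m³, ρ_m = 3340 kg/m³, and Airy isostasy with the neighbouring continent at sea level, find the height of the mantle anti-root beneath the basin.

Equating mass per unit area of the two columns: replacing crust with seawater at the top is compensated by replacing crust with mantle at the base: d (ρ_c − ρ_w) = a (ρ_m − ρ_c).
a = d (ρ_c − ρ_w)/(ρ_m − ρ_c) = 5.305 km × 1700/610 = 14.8 km.

14.8 km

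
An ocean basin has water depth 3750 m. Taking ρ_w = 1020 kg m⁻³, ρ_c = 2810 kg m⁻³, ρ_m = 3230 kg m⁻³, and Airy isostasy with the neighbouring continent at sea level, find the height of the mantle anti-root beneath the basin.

16000 m

In Airy isostatic equilibrium: replacing crust with seawater at the top is compensated by replacing crust with mantle at the base: d (ρ_c − ρ_w) = a (ρ_m − ρ_c).
a = d (ρ_c − ρ_w)/(ρ_m − ρ_c) = 3750 m × 1790/420 = 16000 m.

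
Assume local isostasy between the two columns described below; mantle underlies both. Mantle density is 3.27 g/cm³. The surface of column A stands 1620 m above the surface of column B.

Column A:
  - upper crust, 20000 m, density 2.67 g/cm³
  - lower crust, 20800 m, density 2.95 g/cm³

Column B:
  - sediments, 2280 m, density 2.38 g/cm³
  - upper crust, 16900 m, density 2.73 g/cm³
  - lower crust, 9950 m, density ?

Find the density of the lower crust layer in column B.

3.05 g/cm³

Take the compensation level at the base of the deeper column (depth z_c below the surface of column A) and equate Σ ρ_i t_i down to z_c; mantle fills any gap and the z_c terms cancel.
Column A: 20000×2.67 + 20800×2.95 + (z_c − 40800)×3.27
Column B: 1620×0 + 2280×2.38 + 16900×2.73 + 9950×ρ + (z_c − 1620 − 29130)×3.27
The z_c×3.27 term appears on both sides and cancels. Collect the known terms of each column as K = Σ(ρt)_known − 3.27 × (depth of known layers): K_A = 114760 − 3.27×40800 = −18656; K_B = 51563.4 − 3.27×(1620 + 29130) = −48989.1.
Balance: K_A = K_B + 9950×ρ, so ρ = (K_A − K_B)/9950 = 30333.1/9950 = 3.05 g/cm³.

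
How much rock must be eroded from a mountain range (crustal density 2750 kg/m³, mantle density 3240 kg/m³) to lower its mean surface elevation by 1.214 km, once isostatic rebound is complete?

Net drop Δ = e − u = e − e ρ_c/ρ_m = e (ρ_m − ρ_c)/ρ_m.
e = Δ ρ_m/(ρ_m − ρ_c) = 1.214 km × 3240/490 = 8.03 km.

8.03 km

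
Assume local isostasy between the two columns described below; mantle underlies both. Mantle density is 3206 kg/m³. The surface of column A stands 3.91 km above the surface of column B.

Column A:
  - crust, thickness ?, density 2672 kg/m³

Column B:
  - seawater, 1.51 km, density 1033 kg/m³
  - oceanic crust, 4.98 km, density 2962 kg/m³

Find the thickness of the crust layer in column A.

Take the compensation level at the base of the deeper column (depth z_c below the surface of column A) and equate Σ ρ_i t_i down to z_c; mantle fills any gap and the z_c terms cancel.
Column A: x×2672 + (z_c − 0 − x)×3206
Column B: 3.91×0 + 1.51×1033 + 4.98×2962 + (z_c − 3.91 − 6.49)×3206
The z_c×3206 term appears on both sides and cancels. Collect the known terms of each column as K = Σ(ρt)_known − 3206 × (depth of known layers): K_A = 0 − 3206×0 = 0; K_B = 16310.59 − 3206×(3.91 + 6.49) = −17031.81.
Balance: K_A − x×(3206 − 2672) = K_B, so x = (K_A − K_B)/(3206 − 2672) = 17031.8/534 = 31.9 km.

31.9 km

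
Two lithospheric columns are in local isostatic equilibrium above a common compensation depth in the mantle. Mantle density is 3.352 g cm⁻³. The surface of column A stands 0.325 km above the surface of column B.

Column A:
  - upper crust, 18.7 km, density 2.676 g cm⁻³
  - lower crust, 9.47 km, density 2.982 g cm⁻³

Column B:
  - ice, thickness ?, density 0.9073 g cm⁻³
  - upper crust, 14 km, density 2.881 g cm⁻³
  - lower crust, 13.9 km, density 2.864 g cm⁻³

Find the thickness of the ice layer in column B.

0.687 km

Take the compensation level at the base of the deeper column (depth z_c below the surface of column A) and equate Σ ρ_i t_i down to z_c; mantle fills any gap and the z_c terms cancel.
Column A: 18.7×2.676 + 9.47×2.982 + (z_c − 28.17)×3.352
Column B: 0.325×0 + x×0.9073 + 14×2.881 + 13.9×2.864 + (z_c − 0.325 − 27.9 − x)×3.352
The z_c×3.352 term appears on both sides and cancels. Collect the known terms of each column as K = Σ(ρt)_known − 3.352 × (depth of known layers): K_A = 78.28074 − 3.352×28.17 = −16.1451; K_B = 80.1436 − 3.352×(0.325 + 27.9) = −14.4666.
Balance: K_A = K_B − x×(3.352 − 0.9073), so x = (K_B − K_A)/(3.352 − 0.9073) = 1.6785/2.4447 = 0.687 km.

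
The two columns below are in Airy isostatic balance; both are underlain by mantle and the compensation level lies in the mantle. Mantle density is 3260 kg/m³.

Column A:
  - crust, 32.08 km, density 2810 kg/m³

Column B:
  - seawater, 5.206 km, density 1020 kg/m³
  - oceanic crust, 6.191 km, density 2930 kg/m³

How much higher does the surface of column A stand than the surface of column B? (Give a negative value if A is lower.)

0.224 km

For any compensation level in the mantle, the mantle terms cancel and isostasy reduces to e = (Σt_A − Σt_B) − (Σ(ρt)_A − Σ(ρt)_B) / ρ_m.
Σt_A = 32.08 km; Σt_B = 11.397 km; Σ(ρt)_A = 90144.8; Σ(ρt)_B = 23449.75 (in km·kg/m³).
e = (32.08 − 11.397) − (90144.8 − 23449.75) / 3260 = 0.224 km.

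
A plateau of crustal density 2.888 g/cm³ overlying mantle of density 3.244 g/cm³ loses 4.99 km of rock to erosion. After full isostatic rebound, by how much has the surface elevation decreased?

0.548 km

Rebound u = e ρ_c/ρ_m = 4.99 km × 2.888/3.244 = 4.442 km.
Net surface drop = e − u = 4.99 km − 4.442 km = e (ρ_m − ρ_c)/ρ_m = 0.548 km.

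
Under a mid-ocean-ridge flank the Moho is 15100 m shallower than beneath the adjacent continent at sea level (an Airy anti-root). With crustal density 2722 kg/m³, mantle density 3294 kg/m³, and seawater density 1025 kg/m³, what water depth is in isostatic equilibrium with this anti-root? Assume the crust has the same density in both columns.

5090 m

Replacing a thickness d of crust by seawater at the top must be balanced by replacing crust with mantle at the base: d (ρ_c − ρ_w) = a (ρ_m − ρ_c).
d = a (ρ_m − ρ_c)/(ρ_c − ρ_w) = 15100 m × 572/1697 = 5090 m.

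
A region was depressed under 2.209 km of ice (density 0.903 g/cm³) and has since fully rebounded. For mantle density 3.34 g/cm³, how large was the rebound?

0.597 km

Removing the load lets mantle flow back in; uplift u satisfies ρ_ice t = ρ_m u.
u = t ρ_ice/ρ_m = 2.209 km × 0.903/3.34 = 0.597 km.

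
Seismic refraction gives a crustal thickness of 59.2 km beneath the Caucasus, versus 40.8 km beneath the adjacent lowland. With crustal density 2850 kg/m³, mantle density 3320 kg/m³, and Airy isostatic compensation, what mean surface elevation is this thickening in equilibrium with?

Excess crust Δ = 59.2 km − 40.8 km = 18.4 km, split between elevation h and root r with h + r = Δ.
Airy balance ρ_c h = (ρ_m − ρ_c) r gives r = h ρ_c/(ρ_m − ρ_c), so h (1 + ρ_c/(ρ_m − ρ_c)) = Δ, i.e. h = Δ (ρ_m − ρ_c)/ρ_m.
h = 18.4 km × 470/3320 = 2.6 km.

2.6 km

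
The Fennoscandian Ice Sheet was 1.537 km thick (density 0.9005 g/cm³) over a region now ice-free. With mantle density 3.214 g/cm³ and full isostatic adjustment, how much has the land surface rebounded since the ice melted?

Removing the load lets mantle flow back in; uplift u satisfies ρ_ice t = ρ_m u.
u = t ρ_ice/ρ_m = 1.537 km × 0.9005/3.214 = 0.431 km.

0.431 km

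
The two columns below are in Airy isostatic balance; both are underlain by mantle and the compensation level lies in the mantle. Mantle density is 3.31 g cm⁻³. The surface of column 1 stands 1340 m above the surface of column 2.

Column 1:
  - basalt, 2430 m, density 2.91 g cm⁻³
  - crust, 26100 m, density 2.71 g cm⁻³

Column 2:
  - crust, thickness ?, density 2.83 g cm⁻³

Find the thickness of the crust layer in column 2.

Take the compensation level at the base of the deeper column (depth z_c below the surface of column 1) and equate Σ ρ_i t_i down to z_c; mantle fills any gap and the z_c terms cancel.
Column 1: 2430×2.91 + 26100×2.71 + (z_c − 28530)×3.31
Column 2: 1340×0 + x×2.83 + (z_c − 1340 − 0 − x)×3.31
The z_c×3.31 term appears on both sides and cancels. Collect the known terms of each column as K = Σ(ρt)_known − 3.31 × (depth of known layers): K_1 = 77802.3 − 3.31×28530 = −16632; K_2 = 0 − 3.31×(1340 + 0) = −4435.4.
Balance: K_1 = K_2 − x×(3.31 − 2.83), so x = (K_2 − K_1)/(3.31 − 2.83) = 12196.6/0.48 = 25400 m.

25400 m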